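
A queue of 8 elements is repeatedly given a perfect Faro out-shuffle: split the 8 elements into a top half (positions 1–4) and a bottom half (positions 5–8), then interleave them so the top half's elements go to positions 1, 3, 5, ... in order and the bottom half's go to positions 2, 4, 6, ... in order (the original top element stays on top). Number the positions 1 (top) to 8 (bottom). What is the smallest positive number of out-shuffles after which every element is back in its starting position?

3

The out-shuffle permutes the 8 positions with cycle lengths [1, 1, 3, 3].
Every element is home exactly when every cycle has completed a whole number of laps, i.e. after lcm(1, 3) = 3 out-shuffles.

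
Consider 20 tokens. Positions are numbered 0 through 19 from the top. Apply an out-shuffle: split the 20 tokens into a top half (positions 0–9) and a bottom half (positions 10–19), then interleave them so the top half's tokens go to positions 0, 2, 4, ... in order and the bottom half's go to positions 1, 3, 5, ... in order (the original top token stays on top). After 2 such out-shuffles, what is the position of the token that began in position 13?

14

Track the token's position through each out-shuffle:
13 → 7 → 14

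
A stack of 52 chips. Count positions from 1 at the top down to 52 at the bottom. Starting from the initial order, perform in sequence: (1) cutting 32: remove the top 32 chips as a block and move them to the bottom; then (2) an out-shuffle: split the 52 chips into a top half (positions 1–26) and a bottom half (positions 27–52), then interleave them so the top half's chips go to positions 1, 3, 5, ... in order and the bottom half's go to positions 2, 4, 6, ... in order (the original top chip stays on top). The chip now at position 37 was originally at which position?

51

Undo the operations in reverse order, starting from position 37:
  undo op 2 (out-shuffle, from top half): 37 ← 19
  undo op 1 (cut 32): 19 ← 51
So the chip at position 37 came from original position 51.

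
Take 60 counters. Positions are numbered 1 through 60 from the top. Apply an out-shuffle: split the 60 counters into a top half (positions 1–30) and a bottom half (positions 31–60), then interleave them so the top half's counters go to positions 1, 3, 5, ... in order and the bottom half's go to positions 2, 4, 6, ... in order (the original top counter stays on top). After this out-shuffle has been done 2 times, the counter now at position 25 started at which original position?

7

Work backwards from position 25, undoing one out-shuffle at a time:
25 ← 13 ← 7
So the counter now at position 25 started at position 7.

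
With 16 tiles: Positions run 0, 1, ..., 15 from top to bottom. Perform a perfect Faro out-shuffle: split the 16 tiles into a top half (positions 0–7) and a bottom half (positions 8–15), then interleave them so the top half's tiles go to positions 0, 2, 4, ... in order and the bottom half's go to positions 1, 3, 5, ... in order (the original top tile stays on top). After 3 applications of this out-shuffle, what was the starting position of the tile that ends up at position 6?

12

Work backwards from position 6, undoing one out-shuffle at a time:
6 ← 3 ← 9 ← 12
So the tile now at position 6 started at position 12.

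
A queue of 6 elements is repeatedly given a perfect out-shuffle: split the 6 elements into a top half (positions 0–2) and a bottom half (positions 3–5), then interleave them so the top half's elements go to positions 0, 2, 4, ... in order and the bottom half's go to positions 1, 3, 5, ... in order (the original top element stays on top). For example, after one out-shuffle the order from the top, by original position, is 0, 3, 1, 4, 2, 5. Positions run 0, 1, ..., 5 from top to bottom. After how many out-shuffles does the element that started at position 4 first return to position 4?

4

Follow position 4 under repeated out-shuffles:
4 → 3 → 1 → 2 → 4
It first returns after 4 out-shuffles.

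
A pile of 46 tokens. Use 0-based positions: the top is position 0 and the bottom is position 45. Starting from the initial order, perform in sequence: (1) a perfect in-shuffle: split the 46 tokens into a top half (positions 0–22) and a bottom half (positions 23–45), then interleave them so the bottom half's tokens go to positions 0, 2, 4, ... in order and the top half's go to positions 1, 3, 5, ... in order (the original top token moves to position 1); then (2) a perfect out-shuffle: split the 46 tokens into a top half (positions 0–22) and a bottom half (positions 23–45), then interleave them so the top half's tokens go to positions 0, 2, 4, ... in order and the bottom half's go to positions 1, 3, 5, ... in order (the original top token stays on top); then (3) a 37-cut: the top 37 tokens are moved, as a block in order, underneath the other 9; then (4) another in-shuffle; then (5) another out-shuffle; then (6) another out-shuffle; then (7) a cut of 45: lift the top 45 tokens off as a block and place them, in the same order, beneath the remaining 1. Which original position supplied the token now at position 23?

30

Undo the operations in reverse order, starting from position 23:
  undo op 7 (cut 45): 23 ← 22
  undo op 6 (out-shuffle, from top half): 22 ← 11
  undo op 5 (out-shuffle, from bottom half): 11 ← 28
  undo op 4 (in-shuffle, from bottom half): 28 ← 37
  undo op 3 (cut 37): 37 ← 28
  undo op 2 (out-shuffle, from top half): 28 ← 14
  undo op 1 (in-shuffle, from bottom half): 14 ← 30
So the token at position 23 came from original position 30.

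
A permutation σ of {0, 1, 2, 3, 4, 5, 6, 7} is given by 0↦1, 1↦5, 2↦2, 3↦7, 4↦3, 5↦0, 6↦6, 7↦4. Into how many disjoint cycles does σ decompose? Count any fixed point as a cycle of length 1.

Cycle decomposition: (0 1 5) (2) (3 7 4) (6).
4 cycles.

4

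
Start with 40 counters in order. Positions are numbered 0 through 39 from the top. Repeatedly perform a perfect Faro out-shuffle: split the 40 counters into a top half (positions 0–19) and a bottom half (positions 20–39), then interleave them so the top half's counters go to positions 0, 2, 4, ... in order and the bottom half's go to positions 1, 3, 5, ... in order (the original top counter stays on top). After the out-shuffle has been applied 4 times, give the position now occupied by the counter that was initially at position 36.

Track the counter's position through each out-shuffle:
36 → 33 → 27 → 15 → 30

30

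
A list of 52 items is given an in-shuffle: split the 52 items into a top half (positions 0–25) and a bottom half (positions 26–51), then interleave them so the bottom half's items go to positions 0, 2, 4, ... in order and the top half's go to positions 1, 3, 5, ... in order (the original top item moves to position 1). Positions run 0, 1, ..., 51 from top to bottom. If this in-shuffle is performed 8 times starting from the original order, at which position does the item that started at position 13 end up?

32

Track the item's position through each in-shuffle:
13 → 27 → 2 → 5 → 11 → 23 → 47 → 42 → 32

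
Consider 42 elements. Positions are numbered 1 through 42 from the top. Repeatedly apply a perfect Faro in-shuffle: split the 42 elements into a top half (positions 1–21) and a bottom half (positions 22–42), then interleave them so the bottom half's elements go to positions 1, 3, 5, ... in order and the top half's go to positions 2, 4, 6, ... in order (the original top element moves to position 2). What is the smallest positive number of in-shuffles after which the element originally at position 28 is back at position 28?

Follow position 28 under repeated in-shuffles:
28 → 13 → 26 → 9 → 18 → 36 → 29 → 15 → 30 → 17 → 34 → 25 → 7 → 14 → 28
It first returns after 14 in-shuffles.

14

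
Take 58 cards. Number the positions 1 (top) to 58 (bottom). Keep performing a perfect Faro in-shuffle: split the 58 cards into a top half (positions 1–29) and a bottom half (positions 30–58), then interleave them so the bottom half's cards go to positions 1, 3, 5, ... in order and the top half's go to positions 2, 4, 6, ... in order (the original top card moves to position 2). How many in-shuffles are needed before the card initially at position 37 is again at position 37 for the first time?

58

Follow position 37 under repeated in-shuffles:
37 → 15 → 30 → 1 → 2 → 4 → 8 → 16 → ... → 37 (length 58)
It first returns after 58 in-shuffles.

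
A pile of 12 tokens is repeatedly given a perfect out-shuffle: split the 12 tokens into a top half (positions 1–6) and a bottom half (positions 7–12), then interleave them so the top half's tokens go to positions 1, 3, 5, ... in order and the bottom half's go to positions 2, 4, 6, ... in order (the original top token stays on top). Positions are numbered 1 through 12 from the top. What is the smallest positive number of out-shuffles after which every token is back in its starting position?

10

The out-shuffle permutes the 12 positions with cycle lengths [1, 1, 10].
Every token is home exactly when every cycle has completed a whole number of laps, i.e. after lcm(1, 10) = 10 out-shuffles.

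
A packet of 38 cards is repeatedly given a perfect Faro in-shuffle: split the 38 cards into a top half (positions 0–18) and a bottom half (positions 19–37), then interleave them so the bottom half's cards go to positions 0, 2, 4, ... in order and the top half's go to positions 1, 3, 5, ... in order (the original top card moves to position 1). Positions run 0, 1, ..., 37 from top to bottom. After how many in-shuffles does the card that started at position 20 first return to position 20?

12

Follow position 20 under repeated in-shuffles:
20 → 2 → 5 → 11 → 23 → 8 → 17 → 35 → 32 → 26 → 14 → 29 → 20
It first returns after 12 in-shuffles.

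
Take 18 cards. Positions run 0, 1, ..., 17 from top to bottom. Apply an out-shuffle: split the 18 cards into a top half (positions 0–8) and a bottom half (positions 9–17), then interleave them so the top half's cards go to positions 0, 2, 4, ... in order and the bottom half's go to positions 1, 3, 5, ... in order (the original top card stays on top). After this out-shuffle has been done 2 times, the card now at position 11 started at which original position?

7

Work backwards from position 11, undoing one out-shuffle at a time:
11 ← 14 ← 7
So the card now at position 11 started at position 7.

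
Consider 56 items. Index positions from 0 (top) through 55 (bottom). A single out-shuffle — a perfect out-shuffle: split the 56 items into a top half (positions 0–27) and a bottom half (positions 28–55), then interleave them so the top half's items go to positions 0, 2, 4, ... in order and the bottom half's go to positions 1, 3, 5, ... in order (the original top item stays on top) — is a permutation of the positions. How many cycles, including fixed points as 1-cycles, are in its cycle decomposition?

Trace each unvisited position around until it returns:
(0) (1 2 4 8 16 32 ... len 20) (3 6 12 24 48 41 ... len 20) (5 10 20 40 25 50 45 35 15 30) (11 22 44 33) (55)
6 cycles in total.

6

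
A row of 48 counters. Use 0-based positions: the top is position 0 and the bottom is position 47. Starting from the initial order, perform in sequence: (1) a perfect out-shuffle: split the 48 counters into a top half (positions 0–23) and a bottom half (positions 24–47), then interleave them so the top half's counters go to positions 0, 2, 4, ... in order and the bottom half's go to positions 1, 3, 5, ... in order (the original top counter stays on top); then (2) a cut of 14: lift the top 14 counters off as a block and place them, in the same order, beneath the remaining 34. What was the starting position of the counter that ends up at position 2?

Undo the operations in reverse order, starting from position 2:
  undo op 2 (cut 14): 2 ← 16
  undo op 1 (out-shuffle, from top half): 16 ← 8
So the counter at position 2 came from original position 8.

8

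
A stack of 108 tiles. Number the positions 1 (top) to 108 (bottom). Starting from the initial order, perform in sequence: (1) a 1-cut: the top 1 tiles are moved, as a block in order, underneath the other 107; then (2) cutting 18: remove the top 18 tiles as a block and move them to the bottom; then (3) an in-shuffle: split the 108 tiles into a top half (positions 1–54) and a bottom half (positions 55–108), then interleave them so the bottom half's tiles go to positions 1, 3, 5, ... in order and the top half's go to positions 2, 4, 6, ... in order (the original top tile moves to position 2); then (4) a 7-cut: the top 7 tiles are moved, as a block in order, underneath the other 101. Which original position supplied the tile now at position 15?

30

Undo the operations in reverse order, starting from position 15:
  undo op 4 (cut 7): 15 ← 22
  undo op 3 (in-shuffle, from top half): 22 ← 11
  undo op 2 (cut 18): 11 ← 29
  undo op 1 (cut 1): 29 ← 30
So the tile at position 15 came from original position 30.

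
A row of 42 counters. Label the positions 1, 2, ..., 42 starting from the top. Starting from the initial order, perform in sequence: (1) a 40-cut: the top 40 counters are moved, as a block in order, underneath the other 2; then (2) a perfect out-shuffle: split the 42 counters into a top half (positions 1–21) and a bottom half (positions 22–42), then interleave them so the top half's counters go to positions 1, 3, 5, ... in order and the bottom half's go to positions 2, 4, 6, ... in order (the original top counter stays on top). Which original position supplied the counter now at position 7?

Undo the operations in reverse order, starting from position 7:
  undo op 2 (out-shuffle, from top half): 7 ← 4
  undo op 1 (cut 40): 4 ← 2
So the counter at position 7 came from original position 2.

2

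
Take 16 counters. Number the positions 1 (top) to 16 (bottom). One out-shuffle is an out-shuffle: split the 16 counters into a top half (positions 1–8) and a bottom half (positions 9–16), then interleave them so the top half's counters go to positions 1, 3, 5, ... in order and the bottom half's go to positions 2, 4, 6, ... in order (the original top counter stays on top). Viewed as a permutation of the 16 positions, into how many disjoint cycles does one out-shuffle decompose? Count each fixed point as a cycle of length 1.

Trace each unvisited position around until it returns:
(1) (2 3 5 9) (4 7 13 10) (6 11) (8 15 14 12) (16)
6 cycles in total.

6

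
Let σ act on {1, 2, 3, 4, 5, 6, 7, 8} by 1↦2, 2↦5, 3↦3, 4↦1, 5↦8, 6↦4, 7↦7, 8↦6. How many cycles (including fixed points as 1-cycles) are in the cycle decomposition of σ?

Cycle decomposition: (1 2 5 8 6 4) (3) (7).
3 cycles.

3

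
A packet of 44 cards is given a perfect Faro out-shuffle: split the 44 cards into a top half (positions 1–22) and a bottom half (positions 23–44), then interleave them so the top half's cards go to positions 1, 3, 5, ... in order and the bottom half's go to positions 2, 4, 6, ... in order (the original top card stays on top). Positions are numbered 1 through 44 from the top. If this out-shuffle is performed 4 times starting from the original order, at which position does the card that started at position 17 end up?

Track the card's position through each out-shuffle:
17 → 33 → 22 → 43 → 42

42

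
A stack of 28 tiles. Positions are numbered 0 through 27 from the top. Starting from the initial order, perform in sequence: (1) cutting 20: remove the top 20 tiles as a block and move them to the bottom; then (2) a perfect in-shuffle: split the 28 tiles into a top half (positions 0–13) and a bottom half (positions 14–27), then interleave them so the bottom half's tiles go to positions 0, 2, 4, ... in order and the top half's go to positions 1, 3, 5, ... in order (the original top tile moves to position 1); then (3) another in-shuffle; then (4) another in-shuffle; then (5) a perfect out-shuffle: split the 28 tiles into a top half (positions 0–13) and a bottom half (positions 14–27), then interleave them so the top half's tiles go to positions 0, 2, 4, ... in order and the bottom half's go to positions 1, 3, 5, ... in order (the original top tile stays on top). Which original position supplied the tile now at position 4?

Undo the operations in reverse order, starting from position 4:
  undo op 5 (out-shuffle, from top half): 4 ← 2
  undo op 4 (in-shuffle, from bottom half): 2 ← 15
  undo op 3 (in-shuffle, from top half): 15 ← 7
  undo op 2 (in-shuffle, from top half): 7 ← 3
  undo op 1 (cut 20): 3 ← 23
So the tile at position 4 came from original position 23.

23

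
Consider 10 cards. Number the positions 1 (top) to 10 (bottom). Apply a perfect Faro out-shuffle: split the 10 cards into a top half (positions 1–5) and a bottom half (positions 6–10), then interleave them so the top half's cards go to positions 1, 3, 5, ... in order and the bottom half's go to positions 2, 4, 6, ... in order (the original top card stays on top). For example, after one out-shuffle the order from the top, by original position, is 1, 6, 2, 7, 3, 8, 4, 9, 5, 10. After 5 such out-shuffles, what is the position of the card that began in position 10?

Position 10 is a fixed point of every out-shuffle, so the card never moves.

10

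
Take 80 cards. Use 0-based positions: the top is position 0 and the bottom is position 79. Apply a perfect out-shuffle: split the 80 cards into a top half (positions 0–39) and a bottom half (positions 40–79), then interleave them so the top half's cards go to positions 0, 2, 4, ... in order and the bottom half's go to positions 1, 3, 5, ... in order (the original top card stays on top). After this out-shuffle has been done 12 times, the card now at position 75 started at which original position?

53

Work backwards from position 75, undoing one out-shuffle at a time:
75 ← 77 ← 78 ← 39 ← 59 ← 69 ← 74 ← 37 ← 58 ← 29 ← 54 ← 27 ← 53
So the card now at position 75 started at position 53.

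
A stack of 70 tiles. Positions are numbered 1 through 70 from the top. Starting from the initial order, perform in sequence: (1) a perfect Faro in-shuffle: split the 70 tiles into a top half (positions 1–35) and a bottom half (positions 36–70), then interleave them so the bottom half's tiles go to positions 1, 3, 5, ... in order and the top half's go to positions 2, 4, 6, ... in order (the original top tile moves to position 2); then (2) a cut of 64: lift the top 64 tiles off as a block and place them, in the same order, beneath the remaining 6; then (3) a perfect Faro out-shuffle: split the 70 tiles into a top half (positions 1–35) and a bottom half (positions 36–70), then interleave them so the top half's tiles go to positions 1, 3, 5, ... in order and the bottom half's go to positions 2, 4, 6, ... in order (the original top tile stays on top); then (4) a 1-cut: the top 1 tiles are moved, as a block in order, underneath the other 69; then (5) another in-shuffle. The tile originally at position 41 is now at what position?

Track the tile from position 41 forward through each operation:
  after op 1 (in-shuffle): 41 → 11
  after op 2 (cut 64): 11 → 17
  after op 3 (out-shuffle): 17 → 33
  after op 4 (cut 1): 33 → 32
  after op 5 (in-shuffle): 32 → 64

64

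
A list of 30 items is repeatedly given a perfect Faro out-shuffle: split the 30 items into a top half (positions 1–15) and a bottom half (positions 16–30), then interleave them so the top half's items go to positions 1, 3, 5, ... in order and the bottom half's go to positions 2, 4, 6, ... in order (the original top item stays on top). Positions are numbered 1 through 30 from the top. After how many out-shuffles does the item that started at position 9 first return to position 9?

Follow position 9 under repeated out-shuffles:
9 → 17 → 4 → 7 → 13 → 25 → 20 → 10 → ... → 9 (length 28)
It first returns after 28 out-shuffles.

28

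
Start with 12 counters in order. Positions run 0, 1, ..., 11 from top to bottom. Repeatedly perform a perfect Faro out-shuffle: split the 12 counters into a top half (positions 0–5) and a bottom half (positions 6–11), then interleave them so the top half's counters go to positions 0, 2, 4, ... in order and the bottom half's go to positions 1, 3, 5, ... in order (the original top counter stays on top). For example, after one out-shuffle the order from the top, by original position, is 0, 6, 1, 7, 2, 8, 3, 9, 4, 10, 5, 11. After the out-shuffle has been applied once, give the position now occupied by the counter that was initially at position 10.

9

Track the counter's position through each out-shuffle:
10 → 9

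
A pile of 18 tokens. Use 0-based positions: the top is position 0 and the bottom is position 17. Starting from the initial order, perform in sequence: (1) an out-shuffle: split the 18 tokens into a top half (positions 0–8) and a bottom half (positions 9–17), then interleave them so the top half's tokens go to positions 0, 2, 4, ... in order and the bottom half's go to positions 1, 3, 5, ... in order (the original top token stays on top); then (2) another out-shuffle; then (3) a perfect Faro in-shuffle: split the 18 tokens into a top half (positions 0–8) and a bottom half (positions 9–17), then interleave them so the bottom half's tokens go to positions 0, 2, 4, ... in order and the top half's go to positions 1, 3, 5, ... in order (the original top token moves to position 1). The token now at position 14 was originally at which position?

4

Undo the operations in reverse order, starting from position 14:
  undo op 3 (in-shuffle, from bottom half): 14 ← 16
  undo op 2 (out-shuffle, from top half): 16 ← 8
  undo op 1 (out-shuffle, from top half): 8 ← 4
So the token at position 14 came from original position 4.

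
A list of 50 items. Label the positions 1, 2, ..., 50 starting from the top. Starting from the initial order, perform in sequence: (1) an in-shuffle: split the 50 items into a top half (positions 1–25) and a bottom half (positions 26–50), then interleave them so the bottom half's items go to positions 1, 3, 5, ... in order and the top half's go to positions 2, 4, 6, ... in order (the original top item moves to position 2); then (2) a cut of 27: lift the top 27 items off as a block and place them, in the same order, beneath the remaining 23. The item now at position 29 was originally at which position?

3

Undo the operations in reverse order, starting from position 29:
  undo op 2 (cut 27): 29 ← 6
  undo op 1 (in-shuffle, from top half): 6 ← 3
So the item at position 29 came from original position 3.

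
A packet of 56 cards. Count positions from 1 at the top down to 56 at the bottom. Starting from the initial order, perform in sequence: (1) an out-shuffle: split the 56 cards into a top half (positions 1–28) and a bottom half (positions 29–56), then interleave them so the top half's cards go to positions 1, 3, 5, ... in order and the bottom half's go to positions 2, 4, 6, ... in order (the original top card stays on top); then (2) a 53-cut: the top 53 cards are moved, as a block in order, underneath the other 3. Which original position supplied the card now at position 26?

Undo the operations in reverse order, starting from position 26:
  undo op 2 (cut 53): 26 ← 23
  undo op 1 (out-shuffle, from top half): 23 ← 12
So the card at position 26 came from original position 12.

12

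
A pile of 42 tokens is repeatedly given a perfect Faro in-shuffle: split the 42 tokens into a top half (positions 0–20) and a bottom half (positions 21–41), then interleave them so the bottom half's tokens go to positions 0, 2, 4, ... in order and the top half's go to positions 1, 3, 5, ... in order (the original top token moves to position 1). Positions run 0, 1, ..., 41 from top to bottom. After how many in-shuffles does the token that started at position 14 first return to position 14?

Follow position 14 under repeated in-shuffles:
14 → 29 → 16 → 33 → 24 → 6 → 13 → 27 → 12 → 25 → 8 → 17 → 35 → 28 → 14
It first returns after 14 in-shuffles.

14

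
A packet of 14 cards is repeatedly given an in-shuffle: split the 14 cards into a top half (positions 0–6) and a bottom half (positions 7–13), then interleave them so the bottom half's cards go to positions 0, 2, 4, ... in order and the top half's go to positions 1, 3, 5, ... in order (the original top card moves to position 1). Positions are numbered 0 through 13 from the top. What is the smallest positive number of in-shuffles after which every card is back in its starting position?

4

The in-shuffle permutes the 14 positions with cycle lengths [2, 4, 4, 4].
Every card is home exactly when every cycle has completed a whole number of laps, i.e. after lcm(2, 4) = 4 in-shuffles.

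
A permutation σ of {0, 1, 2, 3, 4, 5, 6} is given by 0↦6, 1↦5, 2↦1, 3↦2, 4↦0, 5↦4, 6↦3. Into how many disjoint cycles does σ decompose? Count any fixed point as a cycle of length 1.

1

Cycle decomposition: (0 6 3 2 1 5 4).
1 cycle.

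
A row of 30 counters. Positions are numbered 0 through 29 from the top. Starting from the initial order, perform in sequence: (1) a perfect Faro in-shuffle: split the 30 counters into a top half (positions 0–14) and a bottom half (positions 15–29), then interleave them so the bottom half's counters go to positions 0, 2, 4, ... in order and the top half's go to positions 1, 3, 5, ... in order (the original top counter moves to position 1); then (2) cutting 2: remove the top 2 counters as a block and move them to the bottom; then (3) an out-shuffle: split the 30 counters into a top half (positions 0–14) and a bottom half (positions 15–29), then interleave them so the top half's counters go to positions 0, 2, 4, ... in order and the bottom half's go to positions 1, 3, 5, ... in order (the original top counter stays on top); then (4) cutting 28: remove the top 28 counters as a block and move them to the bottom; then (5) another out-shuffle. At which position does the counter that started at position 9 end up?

Track the counter from position 9 forward through each operation:
  after op 1 (in-shuffle): 9 → 19
  after op 2 (cut 2): 19 → 17
  after op 3 (out-shuffle): 17 → 5
  after op 4 (cut 28): 5 → 7
  after op 5 (out-shuffle): 7 → 14

14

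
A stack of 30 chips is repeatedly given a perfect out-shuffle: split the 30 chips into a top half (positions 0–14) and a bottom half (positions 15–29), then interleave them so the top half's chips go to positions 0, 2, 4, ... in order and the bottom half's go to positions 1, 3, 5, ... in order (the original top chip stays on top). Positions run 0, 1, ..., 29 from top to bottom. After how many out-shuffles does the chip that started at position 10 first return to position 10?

28

Follow position 10 under repeated out-shuffles:
10 → 20 → 11 → 22 → 15 → 1 → 2 → 4 → ... → 10 (length 28)
It first returns after 28 out-shuffles.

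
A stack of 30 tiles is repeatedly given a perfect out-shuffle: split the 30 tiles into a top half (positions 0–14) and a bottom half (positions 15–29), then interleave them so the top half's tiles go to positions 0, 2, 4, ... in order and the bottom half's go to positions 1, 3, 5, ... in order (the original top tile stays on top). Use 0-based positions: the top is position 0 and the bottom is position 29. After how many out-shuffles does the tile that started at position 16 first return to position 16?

Follow position 16 under repeated out-shuffles:
16 → 3 → 6 → 12 → 24 → 19 → 9 → 18 → ... → 16 (length 28)
It first returns after 28 out-shuffles.

28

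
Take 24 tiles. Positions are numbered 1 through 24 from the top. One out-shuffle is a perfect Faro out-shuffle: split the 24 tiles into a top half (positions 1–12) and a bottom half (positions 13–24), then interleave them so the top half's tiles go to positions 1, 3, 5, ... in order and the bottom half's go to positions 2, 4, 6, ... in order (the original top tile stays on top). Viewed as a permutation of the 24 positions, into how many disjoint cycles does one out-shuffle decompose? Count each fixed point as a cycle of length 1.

Trace each unvisited position around until it returns:
(1) (2 3 5 9 17 10 ... len 11) (6 11 21 18 12 23 ... len 11) (24)
4 cycles in total.

4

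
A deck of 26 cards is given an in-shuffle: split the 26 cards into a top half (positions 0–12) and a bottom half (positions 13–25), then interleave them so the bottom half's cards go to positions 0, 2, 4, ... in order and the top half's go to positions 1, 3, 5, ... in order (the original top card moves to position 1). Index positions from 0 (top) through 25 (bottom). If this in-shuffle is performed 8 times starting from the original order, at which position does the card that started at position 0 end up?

12

Track the card's position through each in-shuffle:
0 → 1 → 3 → 7 → 15 → 4 → 9 → 19 → 12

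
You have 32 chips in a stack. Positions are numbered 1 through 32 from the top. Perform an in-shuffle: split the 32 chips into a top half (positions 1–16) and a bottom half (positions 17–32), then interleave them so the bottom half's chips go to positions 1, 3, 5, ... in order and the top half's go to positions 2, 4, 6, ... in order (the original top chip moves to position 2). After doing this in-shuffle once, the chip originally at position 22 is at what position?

Track the chip's position through each in-shuffle:
22 → 11

11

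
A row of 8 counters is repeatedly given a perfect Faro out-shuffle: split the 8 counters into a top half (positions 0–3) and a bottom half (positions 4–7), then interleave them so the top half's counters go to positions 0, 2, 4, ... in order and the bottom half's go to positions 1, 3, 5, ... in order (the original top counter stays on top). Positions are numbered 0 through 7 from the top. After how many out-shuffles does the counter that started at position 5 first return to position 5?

3

Follow position 5 under repeated out-shuffles:
5 → 3 → 6 → 5
It first returns after 3 out-shuffles.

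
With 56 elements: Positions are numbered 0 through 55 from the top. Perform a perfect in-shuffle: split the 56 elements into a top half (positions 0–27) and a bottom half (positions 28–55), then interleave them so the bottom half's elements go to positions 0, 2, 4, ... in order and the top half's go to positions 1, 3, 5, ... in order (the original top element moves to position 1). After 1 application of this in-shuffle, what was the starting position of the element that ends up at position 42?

49

Work backwards from position 42, undoing one in-shuffle at a time:
42 ← 49
So the element now at position 42 started at position 49.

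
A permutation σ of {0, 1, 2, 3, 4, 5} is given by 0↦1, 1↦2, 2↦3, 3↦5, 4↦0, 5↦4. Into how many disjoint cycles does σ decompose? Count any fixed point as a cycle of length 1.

Cycle decomposition: (0 1 2 3 5 4).
1 cycle.

1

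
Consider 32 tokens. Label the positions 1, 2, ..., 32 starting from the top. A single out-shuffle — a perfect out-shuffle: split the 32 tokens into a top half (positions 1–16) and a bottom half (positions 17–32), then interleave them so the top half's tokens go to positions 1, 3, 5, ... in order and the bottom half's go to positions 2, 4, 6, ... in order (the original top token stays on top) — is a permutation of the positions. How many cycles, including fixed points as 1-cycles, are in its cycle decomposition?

8

Trace each unvisited position around until it returns:
(1) (2 3 5 9 17) (4 7 13 25 18) (6 11 21 10 19) (8 15 29 26 20) (12 23 14 27 22) (16 31 30 28 24) (32)
8 cycles in total.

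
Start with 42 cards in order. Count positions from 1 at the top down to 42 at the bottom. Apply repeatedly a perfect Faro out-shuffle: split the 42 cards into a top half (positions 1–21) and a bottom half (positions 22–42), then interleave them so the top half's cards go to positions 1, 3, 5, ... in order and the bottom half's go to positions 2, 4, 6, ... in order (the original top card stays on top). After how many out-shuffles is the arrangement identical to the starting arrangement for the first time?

20

The out-shuffle permutes the 42 positions with cycle lengths [1, 1, 20, 20].
Every card is home exactly when every cycle has completed a whole number of laps, i.e. after lcm(1, 20) = 20 out-shuffles.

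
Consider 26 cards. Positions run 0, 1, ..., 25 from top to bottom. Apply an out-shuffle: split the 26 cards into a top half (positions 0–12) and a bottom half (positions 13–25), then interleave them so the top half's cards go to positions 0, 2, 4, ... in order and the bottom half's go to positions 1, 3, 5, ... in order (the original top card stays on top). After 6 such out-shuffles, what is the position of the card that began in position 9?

Track the card's position through each out-shuffle:
9 → 18 → 11 → 22 → 19 → 13 → 1

1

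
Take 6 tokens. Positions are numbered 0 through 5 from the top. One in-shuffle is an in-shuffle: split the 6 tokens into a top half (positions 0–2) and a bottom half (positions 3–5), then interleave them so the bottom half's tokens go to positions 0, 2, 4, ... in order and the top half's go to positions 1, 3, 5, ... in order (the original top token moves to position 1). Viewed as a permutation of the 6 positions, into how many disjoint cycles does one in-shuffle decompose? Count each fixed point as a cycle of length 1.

Trace each unvisited position around until it returns:
(0 1 3) (2 5 4)
2 cycles in total.

2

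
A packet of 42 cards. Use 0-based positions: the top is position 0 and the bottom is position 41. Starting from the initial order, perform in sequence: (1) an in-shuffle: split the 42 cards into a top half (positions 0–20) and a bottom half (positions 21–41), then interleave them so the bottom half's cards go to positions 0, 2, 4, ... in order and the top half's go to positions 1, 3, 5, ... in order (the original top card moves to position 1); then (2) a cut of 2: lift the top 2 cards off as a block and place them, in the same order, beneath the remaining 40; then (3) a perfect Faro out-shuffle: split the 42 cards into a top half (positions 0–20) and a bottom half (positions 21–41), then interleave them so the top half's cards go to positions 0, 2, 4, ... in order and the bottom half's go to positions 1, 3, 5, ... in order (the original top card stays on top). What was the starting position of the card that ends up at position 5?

12

Undo the operations in reverse order, starting from position 5:
  undo op 3 (out-shuffle, from bottom half): 5 ← 23
  undo op 2 (cut 2): 23 ← 25
  undo op 1 (in-shuffle, from top half): 25 ← 12
So the card at position 5 came from original position 12.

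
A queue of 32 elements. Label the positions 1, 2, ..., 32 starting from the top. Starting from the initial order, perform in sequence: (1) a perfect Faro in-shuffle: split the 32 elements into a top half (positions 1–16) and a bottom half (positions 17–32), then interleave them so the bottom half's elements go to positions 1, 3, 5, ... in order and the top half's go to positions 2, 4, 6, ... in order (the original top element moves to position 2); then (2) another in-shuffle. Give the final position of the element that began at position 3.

12

Track the element from position 3 forward through each operation:
  after op 1 (in-shuffle): 3 → 6
  after op 2 (in-shuffle): 6 → 12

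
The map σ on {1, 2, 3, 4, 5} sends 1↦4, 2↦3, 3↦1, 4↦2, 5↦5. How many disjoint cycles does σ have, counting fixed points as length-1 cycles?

2

Cycle decomposition: (1 4 2 3) (5).
2 cycles.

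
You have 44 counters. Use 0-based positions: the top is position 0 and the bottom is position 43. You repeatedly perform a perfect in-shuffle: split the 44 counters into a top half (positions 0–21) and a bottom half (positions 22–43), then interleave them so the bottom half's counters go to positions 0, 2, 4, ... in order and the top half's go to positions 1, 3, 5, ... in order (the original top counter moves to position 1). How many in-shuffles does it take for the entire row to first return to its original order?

12

The in-shuffle permutes the 44 positions with cycle lengths [2, 4, 4, 4, 6, 12, 12].
Every counter is home exactly when every cycle has completed a whole number of laps, i.e. after lcm(2, 4, 6, 12) = 12 in-shuffles.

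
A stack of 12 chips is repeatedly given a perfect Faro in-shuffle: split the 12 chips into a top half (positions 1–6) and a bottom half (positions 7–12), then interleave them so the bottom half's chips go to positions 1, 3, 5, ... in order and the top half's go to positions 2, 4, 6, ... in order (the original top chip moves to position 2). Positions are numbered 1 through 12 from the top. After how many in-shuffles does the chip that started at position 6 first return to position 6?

Follow position 6 under repeated in-shuffles:
6 → 12 → 11 → 9 → 5 → 10 → 7 → 1 → 2 → 4 → 8 → 3 → 6
It first returns after 12 in-shuffles.

12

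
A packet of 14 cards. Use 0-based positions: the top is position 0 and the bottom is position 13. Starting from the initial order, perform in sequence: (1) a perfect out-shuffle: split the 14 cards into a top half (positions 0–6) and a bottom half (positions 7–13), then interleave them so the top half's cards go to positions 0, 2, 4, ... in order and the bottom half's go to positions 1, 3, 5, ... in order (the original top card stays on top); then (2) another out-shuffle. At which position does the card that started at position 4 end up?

3

Track the card from position 4 forward through each operation:
  after op 1 (out-shuffle): 4 → 8
  after op 2 (out-shuffle): 8 → 3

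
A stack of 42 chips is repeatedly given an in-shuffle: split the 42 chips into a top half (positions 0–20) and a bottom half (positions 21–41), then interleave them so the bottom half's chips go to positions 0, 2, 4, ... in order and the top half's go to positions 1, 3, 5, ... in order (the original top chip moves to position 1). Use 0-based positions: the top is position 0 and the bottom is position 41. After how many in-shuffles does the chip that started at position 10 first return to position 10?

14

Follow position 10 under repeated in-shuffles:
10 → 21 → 0 → 1 → 3 → 7 → 15 → 31 → 20 → 41 → 40 → 38 → 34 → 26 → 10
It first returns after 14 in-shuffles.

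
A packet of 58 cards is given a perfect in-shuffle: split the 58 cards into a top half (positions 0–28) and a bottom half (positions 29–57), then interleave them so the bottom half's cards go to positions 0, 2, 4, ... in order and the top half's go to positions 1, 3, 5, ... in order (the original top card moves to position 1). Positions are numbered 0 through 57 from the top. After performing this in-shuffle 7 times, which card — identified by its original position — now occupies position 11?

Work backwards from position 11, undoing one in-shuffle at a time:
11 ← 5 ← 2 ← 30 ← 44 ← 51 ← 25 ← 12
So the card now at position 11 started at position 12.

12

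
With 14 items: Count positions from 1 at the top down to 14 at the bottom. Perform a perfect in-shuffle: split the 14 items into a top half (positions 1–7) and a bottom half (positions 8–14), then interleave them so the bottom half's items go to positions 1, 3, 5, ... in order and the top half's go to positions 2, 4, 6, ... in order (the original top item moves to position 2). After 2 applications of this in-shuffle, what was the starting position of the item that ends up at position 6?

Work backwards from position 6, undoing one in-shuffle at a time:
6 ← 3 ← 9
So the item now at position 6 started at position 9.

9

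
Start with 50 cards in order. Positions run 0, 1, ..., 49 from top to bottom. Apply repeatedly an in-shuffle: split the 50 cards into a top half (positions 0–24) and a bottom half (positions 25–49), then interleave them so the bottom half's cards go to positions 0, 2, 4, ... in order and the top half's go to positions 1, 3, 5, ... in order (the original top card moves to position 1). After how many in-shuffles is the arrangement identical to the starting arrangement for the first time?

8

The in-shuffle permutes the 50 positions with cycle lengths [2, 8, 8, 8, 8, 8, 8].
Every card is home exactly when every cycle has completed a whole number of laps, i.e. after lcm(2, 8) = 8 in-shuffles.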